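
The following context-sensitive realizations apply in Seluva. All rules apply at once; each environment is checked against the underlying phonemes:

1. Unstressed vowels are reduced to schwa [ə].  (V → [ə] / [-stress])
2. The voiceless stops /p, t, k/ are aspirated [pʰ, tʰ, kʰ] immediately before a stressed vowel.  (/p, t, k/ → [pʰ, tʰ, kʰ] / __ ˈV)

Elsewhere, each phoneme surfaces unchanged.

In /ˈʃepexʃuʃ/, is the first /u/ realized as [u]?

No

/u/ (between /ʃ/ and /ʃ/): in an unstressed syllable, so rule 1 applies → [ə].
The actual realization is [ə], not [u].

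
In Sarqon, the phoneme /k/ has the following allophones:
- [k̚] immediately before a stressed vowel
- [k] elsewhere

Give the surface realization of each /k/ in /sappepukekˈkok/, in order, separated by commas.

[k], [k], [k̚], [k]

Occurrence 1 (position 8): no conditioning environment matches → elsewhere allophone [k].
Occurrence 2 (position 10): no conditioning environment matches → elsewhere allophone [k].
Occurrence 3 (position 11): immediately before a stressed vowel → [k̚].
Occurrence 4 (position 13): no conditioning environment matches → elsewhere allophone [k].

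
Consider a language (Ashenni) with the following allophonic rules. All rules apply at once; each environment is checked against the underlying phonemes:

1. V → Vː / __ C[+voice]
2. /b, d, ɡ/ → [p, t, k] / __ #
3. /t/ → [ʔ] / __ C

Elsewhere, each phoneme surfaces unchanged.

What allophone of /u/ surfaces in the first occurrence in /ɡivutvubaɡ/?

[u]

/u/ (between /v/ and /t/) fails the environment for rule 1, so it stays [u].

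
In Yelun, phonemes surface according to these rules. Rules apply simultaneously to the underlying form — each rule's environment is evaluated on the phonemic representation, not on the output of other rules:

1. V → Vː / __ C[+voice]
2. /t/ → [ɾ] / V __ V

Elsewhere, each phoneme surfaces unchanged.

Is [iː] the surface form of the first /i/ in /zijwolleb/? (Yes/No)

Rule 1 applies to /i/ (between /z/ and /j/: before a voiced consonant) → [iː].
The actual realization is [iː], which matches [iː].

Yes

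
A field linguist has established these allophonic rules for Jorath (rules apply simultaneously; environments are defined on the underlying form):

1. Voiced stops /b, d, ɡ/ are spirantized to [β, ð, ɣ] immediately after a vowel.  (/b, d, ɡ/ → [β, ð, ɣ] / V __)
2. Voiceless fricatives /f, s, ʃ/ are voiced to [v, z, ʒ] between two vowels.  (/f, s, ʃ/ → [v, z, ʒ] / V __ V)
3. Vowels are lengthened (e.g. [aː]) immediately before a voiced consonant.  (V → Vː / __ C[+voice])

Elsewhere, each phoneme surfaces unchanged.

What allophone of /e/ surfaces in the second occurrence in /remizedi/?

/e/ — between /z/ and /d/, before a voiced consonant — surfaces as [eː] (rule 3).

[eː]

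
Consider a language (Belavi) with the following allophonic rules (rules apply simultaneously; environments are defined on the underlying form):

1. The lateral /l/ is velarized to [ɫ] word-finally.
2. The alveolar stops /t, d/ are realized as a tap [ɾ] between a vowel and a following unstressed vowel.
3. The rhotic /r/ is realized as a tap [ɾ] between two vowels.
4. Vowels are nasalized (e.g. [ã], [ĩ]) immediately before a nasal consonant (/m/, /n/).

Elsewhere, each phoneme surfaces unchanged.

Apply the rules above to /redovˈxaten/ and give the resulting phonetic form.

[reɾovˈxaɾẽn]

/r/ (word-initial): rule 3 targets it, but not between two vowels → unchanged [r].
/e/ (between /r/ and /d/) fails the environment for rule 4, so it stays [e].
/d/ (between /e/ and /o/): between a vowel and a following unstressed vowel, so rule 2 applies → [ɾ].
/o/ — between /d/ and /v/; rule 4 does not apply here → [o].
/v/ stays [v].
/x/ (between /v/ and /a/): no rule targets it → [x].
/a/ (between /x/ and /t/): rule 4 targets it, but not before a nasal consonant → unchanged [a].
Rule 2 applies to /t/ (between /a/ and /e/: between a vowel and a following unstressed vowel) → [ɾ].
/e/ (between /t/ and /n/): before a nasal consonant, so rule 4 applies → [ẽ].
/n/ stays [n].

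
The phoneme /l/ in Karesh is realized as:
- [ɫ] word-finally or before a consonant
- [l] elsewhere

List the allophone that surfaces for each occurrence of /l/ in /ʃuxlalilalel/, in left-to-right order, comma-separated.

Occurrence 1 (position 4): no conditioning environment matches → elsewhere allophone [l].
Occurrence 2 (position 6): no conditioning environment matches → elsewhere allophone [l].
Occurrence 3 (position 8): no conditioning environment matches → elsewhere allophone [l].
Occurrence 4 (position 10): no conditioning environment matches → elsewhere allophone [l].
Occurrence 5 (position 12): word-finally or before a consonant → [ɫ].

[l], [l], [l], [l], [ɫ]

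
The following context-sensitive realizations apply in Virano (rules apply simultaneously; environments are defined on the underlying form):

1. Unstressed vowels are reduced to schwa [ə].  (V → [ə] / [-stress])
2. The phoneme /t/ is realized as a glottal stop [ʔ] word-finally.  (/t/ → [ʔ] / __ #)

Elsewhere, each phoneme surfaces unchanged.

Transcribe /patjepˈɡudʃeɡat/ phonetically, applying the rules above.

/p/ stays [p].
/a/ — between /p/ and /t/, in an unstressed syllable — surfaces as [ə] (rule 1).
/t/ (between /a/ and /j/): rule 2 targets it, but not word-finally → unchanged [t].
/j/ — not in any rule's target class → [j].
/e/ meets the environment for rule 1 (in an unstressed syllable) → [ə].
/p/ (between /e/ and /ɡ/): no rule targets it → [p].
/ɡ/ — not in any rule's target class → [ɡ].
/u/ (between /ɡ/ and /d/) fails the environment for rule 1, so it stays [u].
/d/ — not in any rule's target class → [d].
/ʃ/ (between /d/ and /e/) is unaffected → [ʃ].
Rule 1 applies to /e/ (between /ʃ/ and /ɡ/: in an unstressed syllable) → [ə].
/ɡ/ (between /e/ and /a/) is unaffected → [ɡ].
/a/ (between /ɡ/ and /t/) occurs in an unstressed syllable → [ə] by rule 1.
/t/ (word-final): word-finally, so rule 2 applies → [ʔ].

[pətjəpˈɡudʃəɡəʔ]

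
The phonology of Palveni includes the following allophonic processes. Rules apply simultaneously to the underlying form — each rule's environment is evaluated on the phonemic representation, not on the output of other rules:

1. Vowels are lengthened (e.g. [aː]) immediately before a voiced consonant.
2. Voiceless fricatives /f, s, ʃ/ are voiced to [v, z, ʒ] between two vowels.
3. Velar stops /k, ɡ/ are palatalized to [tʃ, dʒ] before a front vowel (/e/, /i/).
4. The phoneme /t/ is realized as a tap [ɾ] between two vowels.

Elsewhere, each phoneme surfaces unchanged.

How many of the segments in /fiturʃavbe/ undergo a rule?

Segments that undergo a rule: /t/ → [ɾ] (rule 4); /u/ → [uː] (rule 1); /a/ → [aː] (rule 1).
All other segments surface unchanged.

3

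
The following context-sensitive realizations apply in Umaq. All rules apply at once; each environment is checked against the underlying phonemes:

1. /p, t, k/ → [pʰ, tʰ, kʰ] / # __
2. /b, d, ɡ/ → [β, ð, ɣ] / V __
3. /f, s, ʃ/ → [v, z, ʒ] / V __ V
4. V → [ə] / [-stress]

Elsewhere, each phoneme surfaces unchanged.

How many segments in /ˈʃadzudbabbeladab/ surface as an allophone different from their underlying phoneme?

10

Segments that undergo a rule: /d/ → [ð] (rule 2); /u/ → [ə] (rule 4); /d/ → [ð] (rule 2); /a/ → [ə] (rule 4); /b/ → [β] (rule 2); /e/ → [ə] (rule 4); /a/ → [ə] (rule 4); /d/ → [ð] (rule 2); /a/ → [ə] (rule 4); /b/ → [β] (rule 2).
All other segments surface unchanged.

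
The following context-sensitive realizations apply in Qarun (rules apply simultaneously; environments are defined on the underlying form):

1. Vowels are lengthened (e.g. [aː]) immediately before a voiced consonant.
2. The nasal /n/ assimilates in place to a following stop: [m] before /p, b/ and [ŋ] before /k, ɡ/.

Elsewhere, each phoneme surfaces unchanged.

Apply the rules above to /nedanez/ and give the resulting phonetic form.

[neːdaːneːz]

/n/ (word-initial) is in the target of rule 2 but the environment (before a labial or velar stop) is not met → [n].
/e/ (between /n/ and /d/): before a voiced consonant, so rule 1 applies → [eː].
/a/ (between /d/ and /n/): before a voiced consonant, so rule 1 applies → [aː].
/n/ (between /a/ and /e/): rule 2 targets it, but not before a labial or velar stop → unchanged [n].
Rule 1 applies to /e/ (between /n/ and /z/: before a voiced consonant) → [eː].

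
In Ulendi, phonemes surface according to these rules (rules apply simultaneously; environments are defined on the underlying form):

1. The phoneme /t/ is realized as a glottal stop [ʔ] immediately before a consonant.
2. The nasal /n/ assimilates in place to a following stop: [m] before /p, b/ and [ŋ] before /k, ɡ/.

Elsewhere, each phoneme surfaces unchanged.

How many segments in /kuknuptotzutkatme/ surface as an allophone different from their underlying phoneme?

3

Segments that undergo a rule: /t/ → [ʔ] (rule 1); /t/ → [ʔ] (rule 1); /t/ → [ʔ] (rule 1).
All other segments surface unchanged.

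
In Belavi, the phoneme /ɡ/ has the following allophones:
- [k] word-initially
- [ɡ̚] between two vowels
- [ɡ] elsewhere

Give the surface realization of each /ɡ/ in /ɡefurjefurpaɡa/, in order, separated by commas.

[k], [ɡ̚]

Occurrence 1 (position 1): word-initially → [k].
Occurrence 2 (position 13): between two vowels → [ɡ̚].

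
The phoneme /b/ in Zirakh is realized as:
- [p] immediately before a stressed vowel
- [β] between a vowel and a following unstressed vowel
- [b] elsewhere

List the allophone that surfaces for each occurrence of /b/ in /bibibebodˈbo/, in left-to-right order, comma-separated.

[b], [β], [β], [β], [p]

Occurrence 1 (position 1): no conditioning environment matches → elsewhere allophone [b].
Occurrence 2 (position 3): between a vowel and a following unstressed vowel → [β].
Occurrence 3 (position 5): between a vowel and a following unstressed vowel → [β].
Occurrence 4 (position 7): between a vowel and a following unstressed vowel → [β].
Occurrence 5 (position 10): immediately before a stressed vowel → [p].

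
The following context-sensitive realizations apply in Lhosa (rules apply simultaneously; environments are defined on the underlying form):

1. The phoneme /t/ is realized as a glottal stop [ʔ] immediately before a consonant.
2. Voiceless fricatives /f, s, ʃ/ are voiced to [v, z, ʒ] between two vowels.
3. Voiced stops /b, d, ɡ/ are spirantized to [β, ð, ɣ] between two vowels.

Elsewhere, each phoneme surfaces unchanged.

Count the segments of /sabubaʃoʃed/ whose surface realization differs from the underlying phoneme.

4

Segments that undergo a rule: /b/ → [β] (rule 3); /b/ → [β] (rule 3); /ʃ/ → [ʒ] (rule 2); /ʃ/ → [ʒ] (rule 2).
All other segments surface unchanged.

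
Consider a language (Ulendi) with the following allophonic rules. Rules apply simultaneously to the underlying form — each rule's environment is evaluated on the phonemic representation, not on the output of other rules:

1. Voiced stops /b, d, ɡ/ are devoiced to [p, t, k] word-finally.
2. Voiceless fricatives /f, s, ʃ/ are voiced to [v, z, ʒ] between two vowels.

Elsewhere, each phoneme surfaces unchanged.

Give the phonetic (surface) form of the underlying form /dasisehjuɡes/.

[dazizehjuɡes]

/d/ (word-initial) is in the target of rule 1 but the environment (word-finally) is not met → [d].
/a/ stays [a].
/s/ (between /a/ and /i/): between two vowels, so rule 2 applies → [z].
/i/ stays [i].
/s/ (between /i/ and /e/) occurs between two vowels → [z] by rule 2.
/e/ stays [e].
/h/ — not in any rule's target class → [h].
/j/ (between /h/ and /u/): no rule targets it → [j].
/u/ (between /j/ and /ɡ/) is unaffected → [u].
/ɡ/ — between /u/ and /e/; rule 1 does not apply here → [ɡ].
/e/ stays [e].
/s/ (word-final) is in the target of rule 2 but the environment (between two vowels) is not met → [s].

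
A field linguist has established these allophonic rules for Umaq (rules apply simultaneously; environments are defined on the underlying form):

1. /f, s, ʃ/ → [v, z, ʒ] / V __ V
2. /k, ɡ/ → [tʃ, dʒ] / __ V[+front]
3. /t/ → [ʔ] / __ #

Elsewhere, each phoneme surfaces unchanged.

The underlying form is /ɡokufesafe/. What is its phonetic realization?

/ɡ/ (word-initial) fails the environment for rule 2, so it stays [ɡ].
/k/ (between /o/ and /u/) is in the target of rule 2 but the environment (before a front vowel) is not met → [k].
/f/ — between /u/ and /e/, between two vowels — surfaces as [v] (rule 1).
/s/ (between /e/ and /a/) occurs between two vowels → [z] by rule 1.
/f/ (between /a/ and /e/) occurs between two vowels → [v] by rule 1.

[ɡokuvezave]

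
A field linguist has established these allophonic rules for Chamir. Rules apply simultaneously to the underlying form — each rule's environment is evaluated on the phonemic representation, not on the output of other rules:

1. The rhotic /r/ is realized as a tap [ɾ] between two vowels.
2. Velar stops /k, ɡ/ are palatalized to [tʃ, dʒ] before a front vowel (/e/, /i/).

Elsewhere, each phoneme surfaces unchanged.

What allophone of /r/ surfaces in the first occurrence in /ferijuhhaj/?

[ɾ]

/r/ meets the environment for rule 1 (between two vowels) → [ɾ].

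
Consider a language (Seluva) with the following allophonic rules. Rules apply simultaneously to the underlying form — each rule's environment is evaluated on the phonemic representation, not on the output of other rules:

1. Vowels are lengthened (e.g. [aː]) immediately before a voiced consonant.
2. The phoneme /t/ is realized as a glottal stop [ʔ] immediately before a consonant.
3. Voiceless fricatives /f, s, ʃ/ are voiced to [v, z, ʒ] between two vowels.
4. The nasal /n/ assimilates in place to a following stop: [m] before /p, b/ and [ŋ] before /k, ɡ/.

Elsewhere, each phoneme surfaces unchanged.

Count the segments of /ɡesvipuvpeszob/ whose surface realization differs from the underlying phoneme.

2

Segments that undergo a rule: /u/ → [uː] (rule 1); /o/ → [oː] (rule 1).
All other segments surface unchanged.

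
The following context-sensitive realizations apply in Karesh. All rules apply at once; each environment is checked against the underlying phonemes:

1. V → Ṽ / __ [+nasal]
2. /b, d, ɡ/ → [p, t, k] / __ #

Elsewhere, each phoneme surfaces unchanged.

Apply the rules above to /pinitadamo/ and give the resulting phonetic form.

/i/ (between /p/ and /n/) occurs before a nasal consonant → [ĩ] by rule 1.
/i/ (between /n/ and /t/): rule 1 targets it, but not before a nasal consonant → unchanged [i].
/a/ — between /t/ and /d/; rule 1 does not apply here → [a].
/d/ (between /a/ and /a/) is in the target of rule 2 but the environment (word-finally) is not met → [d].
/a/ (between /d/ and /m/): before a nasal consonant, so rule 1 applies → [ã].
/o/ — word-final; rule 1 does not apply here → [o].

[pĩnitadãmo]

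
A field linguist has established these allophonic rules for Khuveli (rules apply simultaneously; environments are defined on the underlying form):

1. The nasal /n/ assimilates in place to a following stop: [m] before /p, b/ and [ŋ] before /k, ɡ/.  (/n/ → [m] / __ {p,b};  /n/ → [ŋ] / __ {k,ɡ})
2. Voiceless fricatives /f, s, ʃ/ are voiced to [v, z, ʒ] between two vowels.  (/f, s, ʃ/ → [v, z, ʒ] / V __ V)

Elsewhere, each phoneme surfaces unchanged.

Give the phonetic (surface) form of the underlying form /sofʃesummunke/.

[sofʃezummuŋke]

/s/ (word-initial): rule 2 targets it, but not between two vowels → unchanged [s].
/o/ — not in any rule's target class → [o].
/f/ (between /o/ and /ʃ/) is in the target of rule 2 but the environment (between two vowels) is not met → [f].
/ʃ/ — between /f/ and /e/; rule 2 does not apply here → [ʃ].
/e/ — not in any rule's target class → [e].
/s/ (between /e/ and /u/): between two vowels, so rule 2 applies → [z].
/u/ stays [u].
/m/ stays [m].
/m/ stays [m].
/u/ (between /m/ and /n/) is unaffected → [u].
/n/ (between /u/ and /k/) occurs before a labial or velar stop → [ŋ] by rule 1.
/k/ stays [k].
/e/ (word-final) is unaffected → [e].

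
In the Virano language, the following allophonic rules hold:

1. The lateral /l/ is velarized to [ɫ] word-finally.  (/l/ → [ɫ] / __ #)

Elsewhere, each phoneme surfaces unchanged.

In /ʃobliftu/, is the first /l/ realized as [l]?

Yes

/l/ (between /b/ and /i/): rule 1 targets it, but not word-finally → unchanged [l].
The actual realization is [l], which matches [l].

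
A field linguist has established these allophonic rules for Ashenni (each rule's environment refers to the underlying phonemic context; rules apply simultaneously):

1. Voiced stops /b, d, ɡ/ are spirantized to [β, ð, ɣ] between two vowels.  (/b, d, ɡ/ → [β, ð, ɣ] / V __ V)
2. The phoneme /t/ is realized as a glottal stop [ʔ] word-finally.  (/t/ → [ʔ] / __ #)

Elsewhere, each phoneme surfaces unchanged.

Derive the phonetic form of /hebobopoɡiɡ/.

/h/ — not in any rule's target class → [h].
/e/ (between /h/ and /b/) is unaffected → [e].
/b/ — between /e/ and /o/, between two vowels — surfaces as [β] (rule 1).
/o/ stays [o].
/b/ (between /o/ and /o/) occurs between two vowels → [β] by rule 1.
/o/ — not in any rule's target class → [o].
/p/ (between /o/ and /o/) is unaffected → [p].
/o/ — not in any rule's target class → [o].
/ɡ/ meets the environment for rule 1 (between two vowels) → [ɣ].
/i/ (between /ɡ/ and /ɡ/): no rule targets it → [i].
/ɡ/ (word-final): rule 1 targets it, but not between two vowels → unchanged [ɡ].

[heβoβopoɣiɡ]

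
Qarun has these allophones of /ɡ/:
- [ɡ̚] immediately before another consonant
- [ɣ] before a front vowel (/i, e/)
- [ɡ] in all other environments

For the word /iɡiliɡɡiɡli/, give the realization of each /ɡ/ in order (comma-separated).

Occurrence 1 (position 2): before a front vowel (/i, e/) → [ɣ].
Occurrence 2 (position 6): immediately before another consonant → [ɡ̚].
Occurrence 3 (position 7): before a front vowel (/i, e/) → [ɣ].
Occurrence 4 (position 9): immediately before another consonant → [ɡ̚].

[ɣ], [ɡ̚], [ɣ], [ɡ̚]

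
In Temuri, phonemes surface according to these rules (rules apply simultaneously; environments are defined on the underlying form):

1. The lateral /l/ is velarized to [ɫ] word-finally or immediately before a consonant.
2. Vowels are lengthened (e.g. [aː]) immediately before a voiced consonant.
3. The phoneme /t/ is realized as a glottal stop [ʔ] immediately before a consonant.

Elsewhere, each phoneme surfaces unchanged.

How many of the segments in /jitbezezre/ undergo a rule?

3

Segments that undergo a rule: /t/ → [ʔ] (rule 3); /e/ → [eː] (rule 2); /e/ → [eː] (rule 2).
All other segments surface unchanged.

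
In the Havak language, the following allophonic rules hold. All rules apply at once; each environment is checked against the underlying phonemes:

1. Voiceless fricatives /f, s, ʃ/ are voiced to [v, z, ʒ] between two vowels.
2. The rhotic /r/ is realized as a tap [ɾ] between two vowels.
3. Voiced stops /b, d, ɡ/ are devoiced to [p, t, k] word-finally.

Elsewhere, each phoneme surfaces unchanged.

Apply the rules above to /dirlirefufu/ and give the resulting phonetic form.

/d/ — word-initial; rule 3 does not apply here → [d].
/i/ stays [i].
/r/ — between /i/ and /l/; rule 2 does not apply here → [r].
/l/ (between /r/ and /i/): no rule targets it → [l].
/i/ (between /l/ and /r/) is unaffected → [i].
/r/ (between /i/ and /e/): between two vowels, so rule 2 applies → [ɾ].
/e/ — not in any rule's target class → [e].
/f/ (between /e/ and /u/) occurs between two vowels → [v] by rule 1.
/u/ (between /f/ and /f/): no rule targets it → [u].
/f/ (between /u/ and /u/): between two vowels, so rule 1 applies → [v].
/u/ (word-final): no rule targets it → [u].

[dirliɾevuvu]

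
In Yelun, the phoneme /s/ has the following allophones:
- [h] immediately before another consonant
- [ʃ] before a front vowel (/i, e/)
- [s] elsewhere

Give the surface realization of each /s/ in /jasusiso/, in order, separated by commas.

[s], [ʃ], [s]

Occurrence 1 (position 3): no conditioning environment matches → elsewhere allophone [s].
Occurrence 2 (position 5): before a front vowel (/i, e/) → [ʃ].
Occurrence 3 (position 7): no conditioning environment matches → elsewhere allophone [s].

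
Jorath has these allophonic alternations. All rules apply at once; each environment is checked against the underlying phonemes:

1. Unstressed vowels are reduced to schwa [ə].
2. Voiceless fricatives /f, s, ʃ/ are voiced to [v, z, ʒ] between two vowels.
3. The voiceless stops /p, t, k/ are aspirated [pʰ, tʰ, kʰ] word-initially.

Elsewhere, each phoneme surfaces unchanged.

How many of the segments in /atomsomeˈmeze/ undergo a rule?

5

Segments that undergo a rule: /a/ → [ə] (rule 1); /o/ → [ə] (rule 1); /o/ → [ə] (rule 1); /e/ → [ə] (rule 1); /e/ → [ə] (rule 1).
All other segments surface unchanged.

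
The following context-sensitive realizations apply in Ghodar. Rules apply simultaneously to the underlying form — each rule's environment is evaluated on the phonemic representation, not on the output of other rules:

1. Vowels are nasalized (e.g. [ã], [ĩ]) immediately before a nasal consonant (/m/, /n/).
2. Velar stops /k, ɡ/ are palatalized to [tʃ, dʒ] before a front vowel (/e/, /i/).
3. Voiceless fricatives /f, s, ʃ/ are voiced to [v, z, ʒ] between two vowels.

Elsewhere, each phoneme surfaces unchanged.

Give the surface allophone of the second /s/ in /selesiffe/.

[z]

/s/ — between /e/ and /i/, between two vowels — surfaces as [z] (rule 3).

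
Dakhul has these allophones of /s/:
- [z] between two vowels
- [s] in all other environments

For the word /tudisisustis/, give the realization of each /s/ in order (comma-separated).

Occurrence 1 (position 5): between two vowels → [z].
Occurrence 2 (position 7): between two vowels → [z].
Occurrence 3 (position 9): no conditioning environment matches → elsewhere allophone [s].
Occurrence 4 (position 12): no conditioning environment matches → elsewhere allophone [s].

[z], [z], [s], [s]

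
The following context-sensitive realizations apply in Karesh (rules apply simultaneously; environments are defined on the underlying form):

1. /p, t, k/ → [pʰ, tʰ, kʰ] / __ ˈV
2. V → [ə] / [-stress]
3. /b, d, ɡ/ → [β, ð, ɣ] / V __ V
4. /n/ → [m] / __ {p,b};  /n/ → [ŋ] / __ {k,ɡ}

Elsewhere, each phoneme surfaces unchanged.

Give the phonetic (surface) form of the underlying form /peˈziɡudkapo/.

[pəˈziɣədkəpə]

/p/ (word-initial) is in the target of rule 1 but the environment (immediately before a stressed vowel) is not met → [p].
/e/ meets the environment for rule 2 (in an unstressed syllable) → [ə].
/i/ (between /z/ and /ɡ/): rule 2 targets it, but not in an unstressed syllable → unchanged [i].
Rule 3 applies to /ɡ/ (between /i/ and /u/: between two vowels) → [ɣ].
/u/ meets the environment for rule 2 (in an unstressed syllable) → [ə].
/d/ (between /u/ and /k/): rule 3 targets it, but not between two vowels → unchanged [d].
/k/ (between /d/ and /a/) is in the target of rule 1 but the environment (immediately before a stressed vowel) is not met → [k].
/a/ (between /k/ and /p/) occurs in an unstressed syllable → [ə] by rule 2.
/p/ — between /a/ and /o/; rule 1 does not apply here → [p].
/o/ — word-final, in an unstressed syllable — surfaces as [ə] (rule 2).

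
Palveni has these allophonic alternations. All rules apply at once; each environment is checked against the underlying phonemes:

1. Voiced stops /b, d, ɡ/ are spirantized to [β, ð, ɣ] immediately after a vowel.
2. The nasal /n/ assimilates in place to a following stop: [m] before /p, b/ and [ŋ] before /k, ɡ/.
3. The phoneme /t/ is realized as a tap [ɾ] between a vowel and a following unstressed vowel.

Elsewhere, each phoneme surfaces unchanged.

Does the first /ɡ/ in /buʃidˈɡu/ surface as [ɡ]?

/ɡ/ (between /d/ and /u/) is in the target of rule 1 but the environment (immediately after a vowel) is not met → [ɡ].
The actual realization is [ɡ], which matches [ɡ].

Yes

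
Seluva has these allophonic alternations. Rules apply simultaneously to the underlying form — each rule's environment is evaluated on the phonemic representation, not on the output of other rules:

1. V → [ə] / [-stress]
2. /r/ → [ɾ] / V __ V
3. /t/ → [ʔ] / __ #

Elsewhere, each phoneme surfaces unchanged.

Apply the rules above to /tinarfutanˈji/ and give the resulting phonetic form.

[tənərfətənˈji]

/t/ (word-initial) is in the target of rule 3 but the environment (word-finally) is not met → [t].
/i/ (between /t/ and /n/) occurs in an unstressed syllable → [ə] by rule 1.
/n/ stays [n].
Rule 1 applies to /a/ (between /n/ and /r/: in an unstressed syllable) → [ə].
/r/ (between /a/ and /f/) fails the environment for rule 2, so it stays [r].
/f/ (between /r/ and /u/) is unaffected → [f].
/u/ (between /f/ and /t/) occurs in an unstressed syllable → [ə] by rule 1.
/t/ (between /u/ and /a/): rule 3 targets it, but not word-finally → unchanged [t].
/a/ (between /t/ and /n/) occurs in an unstressed syllable → [ə] by rule 1.
/n/ stays [n].
/j/ (between /n/ and /i/): no rule targets it → [j].
/i/ (word-final) is in the target of rule 1 but the environment (in an unstressed syllable) is not met → [i].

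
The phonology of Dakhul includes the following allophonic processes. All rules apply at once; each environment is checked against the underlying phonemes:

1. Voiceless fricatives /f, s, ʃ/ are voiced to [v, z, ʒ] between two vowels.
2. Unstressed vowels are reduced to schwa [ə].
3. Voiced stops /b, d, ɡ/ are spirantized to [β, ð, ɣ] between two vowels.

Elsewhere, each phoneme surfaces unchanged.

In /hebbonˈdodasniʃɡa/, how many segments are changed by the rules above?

6

Segments that undergo a rule: /e/ → [ə] (rule 2); /o/ → [ə] (rule 2); /d/ → [ð] (rule 3); /a/ → [ə] (rule 2); /i/ → [ə] (rule 2); /a/ → [ə] (rule 2).
All other segments surface unchanged.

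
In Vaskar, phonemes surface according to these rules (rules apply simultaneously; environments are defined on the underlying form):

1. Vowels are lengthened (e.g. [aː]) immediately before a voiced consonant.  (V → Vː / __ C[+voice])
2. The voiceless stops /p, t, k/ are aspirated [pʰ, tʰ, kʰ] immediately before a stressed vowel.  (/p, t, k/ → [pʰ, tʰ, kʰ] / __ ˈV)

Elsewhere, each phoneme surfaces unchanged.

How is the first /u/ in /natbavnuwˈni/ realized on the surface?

[uː]

/u/ — between /n/ and /w/, before a voiced consonant — surfaces as [uː] (rule 1).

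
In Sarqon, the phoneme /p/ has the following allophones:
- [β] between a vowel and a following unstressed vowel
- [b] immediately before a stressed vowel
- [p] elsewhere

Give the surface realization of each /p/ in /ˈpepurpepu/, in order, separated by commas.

[b], [β], [p], [β]

Occurrence 1 (position 1): immediately before a stressed vowel → [b].
Occurrence 2 (position 3): between a vowel and a following unstressed vowel → [β].
Occurrence 3 (position 6): no conditioning environment matches → elsewhere allophone [p].
Occurrence 4 (position 8): between a vowel and a following unstressed vowel → [β].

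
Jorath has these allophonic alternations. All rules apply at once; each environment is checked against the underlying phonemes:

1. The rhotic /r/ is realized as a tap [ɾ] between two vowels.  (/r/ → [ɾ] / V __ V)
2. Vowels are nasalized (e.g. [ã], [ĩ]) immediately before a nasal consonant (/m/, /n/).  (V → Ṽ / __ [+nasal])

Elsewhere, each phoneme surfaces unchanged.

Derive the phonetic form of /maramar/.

[maɾãmar]

/m/ (word-initial) is unaffected → [m].
/a/ (between /m/ and /r/) is in the target of rule 2 but the environment (before a nasal consonant) is not met → [a].
/r/ (between /a/ and /a/): between two vowels, so rule 1 applies → [ɾ].
/a/ (between /r/ and /m/) occurs before a nasal consonant → [ã] by rule 2.
/m/ (between /a/ and /a/) is unaffected → [m].
/a/ (between /m/ and /r/): rule 2 targets it, but not before a nasal consonant → unchanged [a].
/r/ (word-final): rule 1 targets it, but not between two vowels → unchanged [r].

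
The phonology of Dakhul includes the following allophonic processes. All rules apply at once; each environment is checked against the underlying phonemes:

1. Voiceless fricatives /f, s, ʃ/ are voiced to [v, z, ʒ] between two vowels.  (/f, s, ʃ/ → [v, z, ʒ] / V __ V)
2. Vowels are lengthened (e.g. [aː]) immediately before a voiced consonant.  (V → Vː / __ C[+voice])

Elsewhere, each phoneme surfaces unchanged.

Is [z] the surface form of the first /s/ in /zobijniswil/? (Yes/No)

No

/s/ — between /i/ and /w/; rule 1 does not apply here → [s].
The actual realization is [s], not [z].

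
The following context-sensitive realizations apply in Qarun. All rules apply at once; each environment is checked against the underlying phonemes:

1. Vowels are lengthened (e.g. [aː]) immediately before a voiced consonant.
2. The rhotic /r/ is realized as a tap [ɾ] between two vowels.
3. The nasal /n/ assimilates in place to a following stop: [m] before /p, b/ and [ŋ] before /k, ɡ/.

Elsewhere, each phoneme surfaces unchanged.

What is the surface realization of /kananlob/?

/k/ stays [k].
/a/ (between /k/ and /n/): before a voiced consonant, so rule 1 applies → [aː].
/n/ (between /a/ and /a/): rule 3 targets it, but not before a labial or velar stop → unchanged [n].
/a/ meets the environment for rule 1 (before a voiced consonant) → [aː].
/n/ (between /a/ and /l/) is in the target of rule 3 but the environment (before a labial or velar stop) is not met → [n].
/l/ (between /n/ and /o/): no rule targets it → [l].
/o/ meets the environment for rule 1 (before a voiced consonant) → [oː].
/b/ (word-final) is unaffected → [b].

[kaːnaːnloːb]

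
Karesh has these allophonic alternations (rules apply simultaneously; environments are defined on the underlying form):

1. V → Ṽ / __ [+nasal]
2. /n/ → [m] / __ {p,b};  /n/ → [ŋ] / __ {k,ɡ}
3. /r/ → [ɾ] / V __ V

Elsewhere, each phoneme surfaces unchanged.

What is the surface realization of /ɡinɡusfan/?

[ɡĩŋɡusfãn]

/i/ (between /ɡ/ and /n/) occurs before a nasal consonant → [ĩ] by rule 1.
/n/ (between /i/ and /ɡ/) occurs before a labial or velar stop → [ŋ] by rule 2.
/u/ — between /ɡ/ and /s/; rule 1 does not apply here → [u].
/a/ (between /f/ and /n/): before a nasal consonant, so rule 1 applies → [ã].
/n/ (word-final) fails the environment for rule 2, so it stays [n].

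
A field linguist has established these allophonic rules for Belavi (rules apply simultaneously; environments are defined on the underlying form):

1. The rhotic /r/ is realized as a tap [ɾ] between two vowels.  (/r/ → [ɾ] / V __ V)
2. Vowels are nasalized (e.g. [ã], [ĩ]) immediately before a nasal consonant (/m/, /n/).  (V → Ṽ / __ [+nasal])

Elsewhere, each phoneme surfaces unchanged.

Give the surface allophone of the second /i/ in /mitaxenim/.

/i/ meets the environment for rule 2 (before a nasal consonant) → [ĩ].

[ĩ]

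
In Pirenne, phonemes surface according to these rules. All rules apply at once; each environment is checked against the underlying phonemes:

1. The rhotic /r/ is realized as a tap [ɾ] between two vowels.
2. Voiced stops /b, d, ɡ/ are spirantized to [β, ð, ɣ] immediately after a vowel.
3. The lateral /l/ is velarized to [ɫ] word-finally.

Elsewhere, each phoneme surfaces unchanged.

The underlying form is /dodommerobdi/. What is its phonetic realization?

/d/ (word-initial) is in the target of rule 2 but the environment (immediately after a vowel) is not met → [d].
/o/ stays [o].
/d/ (between /o/ and /o/): immediately after a vowel, so rule 2 applies → [ð].
/o/ stays [o].
/m/ (between /o/ and /m/): no rule targets it → [m].
/m/ (between /m/ and /e/) is unaffected → [m].
/e/ stays [e].
/r/ meets the environment for rule 1 (between two vowels) → [ɾ].
/o/ stays [o].
/b/ — between /o/ and /d/, immediately after a vowel — surfaces as [β] (rule 2).
/d/ (between /b/ and /i/): rule 2 targets it, but not immediately after a vowel → unchanged [d].
/i/ (word-final): no rule targets it → [i].

[doðommeɾoβdi]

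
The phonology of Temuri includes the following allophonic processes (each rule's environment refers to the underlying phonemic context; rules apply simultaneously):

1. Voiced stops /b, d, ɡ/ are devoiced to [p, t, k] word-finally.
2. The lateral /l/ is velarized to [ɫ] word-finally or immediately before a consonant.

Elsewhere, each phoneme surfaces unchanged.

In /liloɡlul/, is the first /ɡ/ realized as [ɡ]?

Yes

/ɡ/ — between /o/ and /l/; rule 1 does not apply here → [ɡ].
The actual realization is [ɡ], which matches [ɡ].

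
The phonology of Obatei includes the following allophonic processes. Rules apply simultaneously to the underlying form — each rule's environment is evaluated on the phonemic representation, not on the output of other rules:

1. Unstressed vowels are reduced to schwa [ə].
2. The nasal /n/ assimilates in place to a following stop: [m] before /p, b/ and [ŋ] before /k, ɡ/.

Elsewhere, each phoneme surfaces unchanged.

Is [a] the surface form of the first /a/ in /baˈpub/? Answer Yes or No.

/a/ (between /b/ and /p/): in an unstressed syllable, so rule 1 applies → [ə].
The actual realization is [ə], not [a].

No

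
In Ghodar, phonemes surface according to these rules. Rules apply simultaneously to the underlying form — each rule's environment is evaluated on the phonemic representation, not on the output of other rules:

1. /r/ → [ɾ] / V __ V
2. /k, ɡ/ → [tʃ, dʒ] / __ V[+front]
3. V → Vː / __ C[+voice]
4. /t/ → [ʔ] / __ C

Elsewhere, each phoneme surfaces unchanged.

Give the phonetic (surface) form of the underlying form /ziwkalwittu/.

[ziːwkaːlwiʔtu]

/z/ stays [z].
Rule 3 applies to /i/ (between /z/ and /w/: before a voiced consonant) → [iː].
/w/ stays [w].
/k/ (between /w/ and /a/) is in the target of rule 2 but the environment (before a front vowel) is not met → [k].
/a/ meets the environment for rule 3 (before a voiced consonant) → [aː].
/l/ (between /a/ and /w/): no rule targets it → [l].
/w/ stays [w].
/i/ — between /w/ and /t/; rule 3 does not apply here → [i].
/t/ meets the environment for rule 4 (immediately before a consonant) → [ʔ].
/t/ (between /t/ and /u/) is in the target of rule 4 but the environment (immediately before a consonant) is not met → [t].
/u/ (word-final) is in the target of rule 3 but the environment (before a voiced consonant) is not met → [u].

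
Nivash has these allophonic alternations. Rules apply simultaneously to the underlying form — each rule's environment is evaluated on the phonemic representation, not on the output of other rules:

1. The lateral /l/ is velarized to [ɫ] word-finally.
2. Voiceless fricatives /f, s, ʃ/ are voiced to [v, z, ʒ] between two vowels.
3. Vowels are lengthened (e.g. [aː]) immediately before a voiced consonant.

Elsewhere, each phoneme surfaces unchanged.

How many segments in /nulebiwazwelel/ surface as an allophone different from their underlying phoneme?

Segments that undergo a rule: /u/ → [uː] (rule 3); /e/ → [eː] (rule 3); /i/ → [iː] (rule 3); /a/ → [aː] (rule 3); /e/ → [eː] (rule 3); /e/ → [eː] (rule 3); /l/ → [ɫ] (rule 1).
All other segments surface unchanged.

7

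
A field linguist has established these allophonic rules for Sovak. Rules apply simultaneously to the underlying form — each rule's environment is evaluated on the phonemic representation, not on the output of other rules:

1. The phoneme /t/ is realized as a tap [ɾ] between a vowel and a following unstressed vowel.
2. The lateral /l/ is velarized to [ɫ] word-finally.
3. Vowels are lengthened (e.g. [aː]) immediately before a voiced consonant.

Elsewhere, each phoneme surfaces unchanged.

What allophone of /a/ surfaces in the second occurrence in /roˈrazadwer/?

[aː]

/a/ meets the environment for rule 3 (before a voiced consonant) → [aː].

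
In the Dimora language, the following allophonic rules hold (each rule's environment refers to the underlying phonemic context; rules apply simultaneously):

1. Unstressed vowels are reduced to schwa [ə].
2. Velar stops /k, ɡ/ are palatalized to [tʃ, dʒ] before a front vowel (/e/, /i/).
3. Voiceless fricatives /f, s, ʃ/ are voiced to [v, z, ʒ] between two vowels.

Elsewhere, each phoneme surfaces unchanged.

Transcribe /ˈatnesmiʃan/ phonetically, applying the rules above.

[ˈatnəsməʒən]

/a/ (word-initial): rule 1 targets it, but not in an unstressed syllable → unchanged [a].
/t/ (between /a/ and /n/): no rule targets it → [t].
/n/ (between /t/ and /e/): no rule targets it → [n].
/e/ — between /n/ and /s/, in an unstressed syllable — surfaces as [ə] (rule 1).
/s/ (between /e/ and /m/) fails the environment for rule 3, so it stays [s].
/m/ — not in any rule's target class → [m].
/i/ (between /m/ and /ʃ/): in an unstressed syllable, so rule 1 applies → [ə].
/ʃ/ (between /i/ and /a/) occurs between two vowels → [ʒ] by rule 3.
Rule 1 applies to /a/ (between /ʃ/ and /n/: in an unstressed syllable) → [ə].
/n/ (word-final): no rule targets it → [n].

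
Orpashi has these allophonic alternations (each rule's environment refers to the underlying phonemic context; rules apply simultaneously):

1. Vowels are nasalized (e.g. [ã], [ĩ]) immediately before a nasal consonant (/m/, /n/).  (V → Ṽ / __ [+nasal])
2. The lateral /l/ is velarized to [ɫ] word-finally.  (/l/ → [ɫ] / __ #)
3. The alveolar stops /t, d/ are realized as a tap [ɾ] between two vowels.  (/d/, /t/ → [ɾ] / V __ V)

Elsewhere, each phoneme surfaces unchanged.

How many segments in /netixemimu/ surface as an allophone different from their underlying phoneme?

Segments that undergo a rule: /t/ → [ɾ] (rule 3); /e/ → [ẽ] (rule 1); /i/ → [ĩ] (rule 1).
All other segments surface unchanged.

3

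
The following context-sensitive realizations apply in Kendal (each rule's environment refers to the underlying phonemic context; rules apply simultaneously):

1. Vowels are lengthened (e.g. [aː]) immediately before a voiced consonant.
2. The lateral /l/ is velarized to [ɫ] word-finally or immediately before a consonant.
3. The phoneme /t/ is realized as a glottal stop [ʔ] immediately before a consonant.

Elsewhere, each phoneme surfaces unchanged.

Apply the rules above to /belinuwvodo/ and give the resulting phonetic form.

[beːliːnuːwvoːdo]

/e/ — between /b/ and /l/, before a voiced consonant — surfaces as [eː] (rule 1).
/l/ (between /e/ and /i/) is in the target of rule 2 but the environment (word-finally or immediately before a consonant) is not met → [l].
/i/ meets the environment for rule 1 (before a voiced consonant) → [iː].
Rule 1 applies to /u/ (between /n/ and /w/: before a voiced consonant) → [uː].
/o/ meets the environment for rule 1 (before a voiced consonant) → [oː].
/o/ — word-final; rule 1 does not apply here → [o].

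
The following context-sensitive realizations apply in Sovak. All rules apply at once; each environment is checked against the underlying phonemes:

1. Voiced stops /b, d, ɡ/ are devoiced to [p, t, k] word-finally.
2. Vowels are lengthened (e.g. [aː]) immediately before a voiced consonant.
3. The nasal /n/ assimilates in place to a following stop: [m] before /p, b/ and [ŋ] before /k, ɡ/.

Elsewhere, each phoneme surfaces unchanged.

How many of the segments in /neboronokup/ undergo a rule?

3

Segments that undergo a rule: /e/ → [eː] (rule 2); /o/ → [oː] (rule 2); /o/ → [oː] (rule 2).
All other segments surface unchanged.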